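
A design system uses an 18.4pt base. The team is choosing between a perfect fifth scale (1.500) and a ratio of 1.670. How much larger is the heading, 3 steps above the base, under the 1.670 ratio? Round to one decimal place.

Perfect fifth: 18.4 × 1.500³ = 62.100pt
At 1.670: 18.4 × 1.670³ = 85.697pt
Difference: 85.697 − 62.100 = 23.597pt

23.6pt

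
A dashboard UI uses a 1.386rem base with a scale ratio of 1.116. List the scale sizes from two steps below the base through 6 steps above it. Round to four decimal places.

1.1128rem, 1.2419rem, 1.3860rem, 1.5468rem, 1.7262rem, 1.9264rem, 2.1499rem, 2.3993rem, 2.6776rem

Step -2: 1.386 ÷ 1.116² = 1.1128
Step -1: 1.386 ÷ 1.116 = 1.2419
Step 0: 1.386rem
Step 1: 1.386 × 1.116 = 1.5468
Step 2: 1.386 × 1.116² = 1.7262
Step 3: 1.386 × 1.116³ = 1.9264
Step 4: 1.386 × 1.116⁴ = 2.1499
Step 5: 1.386 × 1.116⁵ = 2.3993
Step 6: 1.386 × 1.116⁶ = 2.6776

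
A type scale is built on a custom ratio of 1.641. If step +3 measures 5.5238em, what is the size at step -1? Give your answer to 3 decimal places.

5.5238 ÷ 1.641⁴ = 5.5238 ÷ 7.25161 ≈ 0.762

0.762em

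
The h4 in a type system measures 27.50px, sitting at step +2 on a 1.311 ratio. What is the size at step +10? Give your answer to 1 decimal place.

240.0px

27.50 × 1.311⁸ = 27.50 × 8.72613 ≈ 239.968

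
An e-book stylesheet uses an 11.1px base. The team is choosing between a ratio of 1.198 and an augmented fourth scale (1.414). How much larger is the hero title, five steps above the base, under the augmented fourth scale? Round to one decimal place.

At 1.198: 11.1 × 1.198⁵ = 27.391px
Augmented fourth: 11.1 × 1.414⁵ = 62.744px
Difference: 62.744 − 27.391 = 35.353px

35.4px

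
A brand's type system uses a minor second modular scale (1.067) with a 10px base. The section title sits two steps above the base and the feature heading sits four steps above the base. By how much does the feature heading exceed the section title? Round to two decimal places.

1.58px

Step 2: 10.0 × 1.067² = 11.3849px
Step 4: 10.0 × 1.067⁴ = 12.9616px
Difference: 12.9616 − 11.3849 = 1.5767px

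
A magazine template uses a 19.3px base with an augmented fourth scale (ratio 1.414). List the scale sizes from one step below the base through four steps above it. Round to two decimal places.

13.65px, 19.30px, 27.29px, 38.59px, 54.56px, 77.15px

Step -1: 19.3 ÷ 1.414 = 13.65
Step 0: 19.3px
Step 1: 19.3 × 1.414 = 27.29
Step 2: 19.3 × 1.414² = 38.59
Step 3: 19.3 × 1.414³ = 54.56
Step 4: 19.3 × 1.414⁴ = 77.15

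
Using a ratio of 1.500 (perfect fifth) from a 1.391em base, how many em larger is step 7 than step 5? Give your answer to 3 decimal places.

13.204em

Step 5: 1.391 × 1.500⁵ = 10.56291em
Step 7: 1.391 × 1.500⁷ = 23.76654em
Difference: 23.76654 − 10.56291 = 13.20363em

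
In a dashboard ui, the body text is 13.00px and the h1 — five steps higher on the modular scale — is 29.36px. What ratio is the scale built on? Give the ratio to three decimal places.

1.177

The ratio satisfies 13.00 × r⁵ = 29.36, so r = (29.36 / 13.00)^(1/5).
r = 2.2585^(1/5) ≈ 1.1770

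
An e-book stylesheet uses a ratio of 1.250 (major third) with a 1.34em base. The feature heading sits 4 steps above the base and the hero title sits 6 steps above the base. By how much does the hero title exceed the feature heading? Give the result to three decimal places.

Step 4: 1.34 × 1.250⁴ = 3.27148em
Step 6: 1.34 × 1.250⁶ = 5.11169em
Difference: 5.11169 − 3.27148 = 1.84021em

1.840em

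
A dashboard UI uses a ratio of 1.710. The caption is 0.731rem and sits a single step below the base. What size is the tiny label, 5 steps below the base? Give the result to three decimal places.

0.731 ÷ 1.710⁴ = 0.731 ÷ 8.55036 ≈ 0.085

0.085rem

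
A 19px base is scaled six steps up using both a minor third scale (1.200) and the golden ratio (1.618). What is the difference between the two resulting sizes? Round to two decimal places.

Minor third: 19.0 × 1.200⁶ = 56.7337px
Golden ratio: 19.0 × 1.618⁶ = 340.8982px
Difference: 340.8982 − 56.7337 = 284.1645px

284.16px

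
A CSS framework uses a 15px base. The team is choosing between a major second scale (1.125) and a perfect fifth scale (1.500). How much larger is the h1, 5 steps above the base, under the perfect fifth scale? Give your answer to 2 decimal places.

86.88px

Major second: 15.0 × 1.125⁵ = 27.0305px
Perfect fifth: 15.0 × 1.500⁵ = 113.9062px
Difference: 113.9062 − 27.0305 = 86.8757px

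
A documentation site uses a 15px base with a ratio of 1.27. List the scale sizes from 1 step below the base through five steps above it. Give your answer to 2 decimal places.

Step -1: 15.0 ÷ 1.27 = 11.81
Step 0: 15px
Step 1: 15.0 × 1.27 = 19.05
Step 2: 15.0 × 1.27² = 24.19
Step 3: 15.0 × 1.27³ = 30.73
Step 4: 15.0 × 1.27⁴ = 39.02
Step 5: 15.0 × 1.27⁵ = 49.56

11.81px, 15.00px, 19.05px, 24.19px, 30.73px, 39.02px, 49.56px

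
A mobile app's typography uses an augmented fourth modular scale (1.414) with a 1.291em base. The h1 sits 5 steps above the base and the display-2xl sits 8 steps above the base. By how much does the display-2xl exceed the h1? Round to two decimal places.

13.33em

Step 5: 1.291 × 1.414⁵ = 7.2975em
Step 8: 1.291 × 1.414⁸ = 20.6311em
Difference: 20.6311 − 7.2975 = 13.3336em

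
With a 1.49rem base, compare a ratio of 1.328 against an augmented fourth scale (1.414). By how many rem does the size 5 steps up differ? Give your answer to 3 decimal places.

At 1.328: 1.49 × 1.328⁵ = 6.15427rem
Augmented fourth: 1.49 × 1.414⁵ = 8.42235rem
Difference: 8.42235 − 6.15427 = 2.26808rem

2.268rem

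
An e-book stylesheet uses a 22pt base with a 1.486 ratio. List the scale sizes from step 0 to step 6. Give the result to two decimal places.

Step 0: 22pt
Step 1: 22.0 × 1.486 = 32.69
Step 2: 22.0 × 1.486² = 48.58
Step 3: 22.0 × 1.486³ = 72.19
Step 4: 22.0 × 1.486⁴ = 107.27
Step 5: 22.0 × 1.486⁵ = 159.41
Step 6: 22.0 × 1.486⁶ = 236.88

22.00pt, 32.69pt, 48.58pt, 72.19pt, 107.27pt, 159.41pt, 236.88pt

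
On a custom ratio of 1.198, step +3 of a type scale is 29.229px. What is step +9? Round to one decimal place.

86.4px

29.229 × 1.198⁶ = 29.229 × 2.95625 ≈ 86.408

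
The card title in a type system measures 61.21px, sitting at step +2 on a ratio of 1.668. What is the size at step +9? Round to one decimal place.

61.21 × 1.668⁷ = 61.21 × 35.92298 ≈ 2198.845

2198.8px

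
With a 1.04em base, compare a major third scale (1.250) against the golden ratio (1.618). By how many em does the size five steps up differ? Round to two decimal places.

Major third: 1.04 × 1.250⁵ = 3.1738em
Golden ratio: 1.04 × 1.618⁵ = 11.5326em
Difference: 11.5326 − 3.1738 = 8.3588em

8.36em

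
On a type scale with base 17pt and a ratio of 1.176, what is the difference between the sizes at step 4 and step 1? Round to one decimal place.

12.5pt

Step 1: 17.0 × 1.176 = 19.992pt
Step 4: 17.0 × 1.176⁴ = 32.515pt
Difference: 32.515 − 19.992 = 12.523pt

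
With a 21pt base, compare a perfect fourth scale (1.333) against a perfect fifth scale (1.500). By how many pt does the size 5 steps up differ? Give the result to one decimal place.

71.1pt

Perfect fourth: 21.0 × 1.333⁵ = 88.383pt
Perfect fifth: 21.0 × 1.500⁵ = 159.469pt
Difference: 159.469 − 88.383 = 71.086pt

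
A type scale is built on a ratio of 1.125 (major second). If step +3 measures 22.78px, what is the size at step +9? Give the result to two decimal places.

Moving from step +3 to step +9 is 6 steps up, so multiply by r⁶.
22.78 × 1.125⁶ = 22.78 × 2.02729 ≈ 46.182

46.18px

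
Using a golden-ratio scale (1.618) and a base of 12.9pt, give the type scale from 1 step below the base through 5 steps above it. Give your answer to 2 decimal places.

7.97pt, 12.90pt, 20.87pt, 33.77pt, 54.64pt, 88.41pt, 143.05pt

Step -1: 12.9 ÷ 1.618 = 7.97
Step 0: 12.9pt
Step 1: 12.9 × 1.618 = 20.87
Step 2: 12.9 × 1.618² = 33.77
Step 3: 12.9 × 1.618³ = 54.64
Step 4: 12.9 × 1.618⁴ = 88.41
Step 5: 12.9 × 1.618⁵ = 143.05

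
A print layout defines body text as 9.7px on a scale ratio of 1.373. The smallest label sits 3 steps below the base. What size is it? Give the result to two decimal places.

Every step multiplies by the scale ratio.
9.7 ÷ 1.373³ = 9.7 ÷ 2.58828 ≈ 3.75

3.75px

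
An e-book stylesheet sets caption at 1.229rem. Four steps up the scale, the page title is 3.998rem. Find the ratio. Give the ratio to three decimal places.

r⁴ = 3.998 / 1.229, so r = (3.998/1.229)^(1/4).
r = 3.2531^(1/4) ≈ 1.3430

1.343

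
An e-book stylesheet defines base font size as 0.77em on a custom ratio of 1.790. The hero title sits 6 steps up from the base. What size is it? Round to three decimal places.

25.328em

Every step multiplies by the scale ratio.
0.77 × 1.790⁶ = 0.77 × 32.89411 ≈ 25.328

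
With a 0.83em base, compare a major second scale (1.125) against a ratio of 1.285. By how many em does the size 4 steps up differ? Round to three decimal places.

0.934em

Major second: 0.83 × 1.125⁴ = 1.32950em
At 1.285: 0.83 × 1.285⁴ = 2.26303em
Difference: 2.26303 − 1.32950 = 0.93353em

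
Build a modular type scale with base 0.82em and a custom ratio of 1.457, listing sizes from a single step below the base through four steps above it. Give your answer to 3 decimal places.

0.563em, 0.820em, 1.195em, 1.741em, 2.536em, 3.695em

Step -1: 0.82 ÷ 1.457 = 0.563
Step 0: 0.82em
Step 1: 0.82 × 1.457 = 1.195
Step 2: 0.82 × 1.457² = 1.741
Step 3: 0.82 × 1.457³ = 2.536
Step 4: 0.82 × 1.457⁴ = 3.695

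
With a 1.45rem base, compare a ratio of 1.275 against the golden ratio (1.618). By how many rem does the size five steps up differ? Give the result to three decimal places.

11.193rem

At 1.275: 1.45 × 1.275⁵ = 4.88561rem
Golden ratio: 1.45 × 1.618⁵ = 16.07906rem
Difference: 16.07906 − 4.88561 = 11.19345rem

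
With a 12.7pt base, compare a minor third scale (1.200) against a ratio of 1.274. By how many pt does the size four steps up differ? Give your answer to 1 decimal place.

7.1pt

Minor third: 12.7 × 1.200⁴ = 26.335pt
At 1.274: 12.7 × 1.274⁴ = 33.457pt
Difference: 33.457 − 26.335 = 7.122pt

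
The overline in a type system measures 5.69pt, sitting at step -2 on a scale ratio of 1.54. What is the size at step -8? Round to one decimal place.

0.4pt

5.69 ÷ 1.54⁶ = 5.69 ÷ 13.33903 ≈ 0.427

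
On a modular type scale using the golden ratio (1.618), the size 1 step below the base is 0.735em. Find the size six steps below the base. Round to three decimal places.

0.735 ÷ 1.618⁵ = 0.735 ÷ 11.08901 ≈ 0.066

0.066em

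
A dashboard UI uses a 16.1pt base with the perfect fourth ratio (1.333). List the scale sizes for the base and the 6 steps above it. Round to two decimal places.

16.10pt, 21.46pt, 28.61pt, 38.13pt, 50.83pt, 67.76pt, 90.32pt

Step 0: 16.1pt
Step 1: 16.1 × 1.333 = 21.46
Step 2: 16.1 × 1.333² = 28.61
Step 3: 16.1 × 1.333³ = 38.13
Step 4: 16.1 × 1.333⁴ = 50.83
Step 5: 16.1 × 1.333⁵ = 67.76
Step 6: 16.1 × 1.333⁶ = 90.32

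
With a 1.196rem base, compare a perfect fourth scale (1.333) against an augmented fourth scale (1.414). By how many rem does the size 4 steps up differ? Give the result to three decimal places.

Perfect fourth: 1.196 × 1.333⁴ = 3.77617rem
Augmented fourth: 1.196 × 1.414⁴ = 4.78111rem
Difference: 4.78111 − 3.77617 = 1.00494rem

1.005rem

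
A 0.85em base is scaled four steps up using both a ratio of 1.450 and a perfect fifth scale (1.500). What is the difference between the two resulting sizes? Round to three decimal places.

At 1.450: 0.85 × 1.450⁴ = 3.75743em
Perfect fifth: 0.85 × 1.500⁴ = 4.30312em
Difference: 4.30312 − 3.75743 = 0.54569em

0.546em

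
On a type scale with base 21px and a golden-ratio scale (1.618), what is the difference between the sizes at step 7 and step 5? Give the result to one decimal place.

Step 5: 21.0 × 1.618⁵ = 232.869px
Step 7: 21.0 × 1.618⁷ = 609.634px
Difference: 609.634 − 232.869 = 376.765px

376.8px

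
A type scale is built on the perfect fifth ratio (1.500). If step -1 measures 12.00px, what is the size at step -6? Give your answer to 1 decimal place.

Moving from step -1 to step -6 is 5 steps down, so divide by r⁵.
12.00 ÷ 1.500⁵ = 12.00 ÷ 7.59375 ≈ 1.580

1.6px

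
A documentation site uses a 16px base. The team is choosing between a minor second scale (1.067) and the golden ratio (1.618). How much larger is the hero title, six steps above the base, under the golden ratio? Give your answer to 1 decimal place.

263.5px

Minor second: 16.0 × 1.067⁶ = 23.611px
Golden ratio: 16.0 × 1.618⁶ = 287.072px
Difference: 287.072 − 23.611 = 263.461px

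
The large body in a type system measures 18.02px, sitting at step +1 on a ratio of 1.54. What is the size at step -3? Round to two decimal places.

The gap is -3 − (1) = -4 steps, so the factor is 1.54^-4.
18.02 ÷ 1.54⁴ = 18.02 ÷ 5.62449 ≈ 3.204

3.20px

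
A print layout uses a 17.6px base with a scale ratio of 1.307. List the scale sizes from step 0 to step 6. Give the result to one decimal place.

Step 0: 17.6px
Step 1: 17.6 × 1.307 = 23.0
Step 2: 17.6 × 1.307² = 30.1
Step 3: 17.6 × 1.307³ = 39.3
Step 4: 17.6 × 1.307⁴ = 51.4
Step 5: 17.6 × 1.307⁵ = 67.1
Step 6: 17.6 × 1.307⁶ = 87.7

17.6px, 23.0px, 30.1px, 39.3px, 51.4px, 67.1px, 87.7px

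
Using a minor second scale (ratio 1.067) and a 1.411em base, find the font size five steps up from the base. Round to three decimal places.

Each step on a modular scale multiplies by the ratio, so the size n steps from the base is base × ratioⁿ.
1.411 × 1.067⁵ = 1.411 × 1.38300 ≈ 1.951

1.951em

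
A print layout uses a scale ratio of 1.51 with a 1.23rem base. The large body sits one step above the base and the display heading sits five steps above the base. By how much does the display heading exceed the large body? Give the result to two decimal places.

Step 1: 1.23 × 1.51 = 1.8573rem
Step 5: 1.23 × 1.51⁵ = 9.6558rem
Difference: 9.6558 − 1.8573 = 7.7985rem

7.80rem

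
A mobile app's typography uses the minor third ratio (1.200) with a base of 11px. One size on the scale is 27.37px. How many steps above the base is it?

1.200ⁿ = 27.37 / 11 = 2.4882
n = ln(2.4882) / ln(1.200) = 0.9116 / 0.1823 ≈ 5.00

5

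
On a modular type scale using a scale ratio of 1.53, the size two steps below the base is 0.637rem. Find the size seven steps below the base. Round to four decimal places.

0.0760rem

The gap is -7 − (-2) = -5 steps, so the factor is 1.53^-5.
0.637 ÷ 1.53⁵ = 0.637 ÷ 8.38411 ≈ 0.0760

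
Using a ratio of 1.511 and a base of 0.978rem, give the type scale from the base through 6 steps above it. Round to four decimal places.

0.9780rem, 1.4778rem, 2.2329rem, 3.3739rem, 5.0980rem, 7.7030rem, 11.6393rem

Step 0: 0.978rem
Step 1: 0.978 × 1.511 = 1.4778
Step 2: 0.978 × 1.511² = 2.2329
Step 3: 0.978 × 1.511³ = 3.3739
Step 4: 0.978 × 1.511⁴ = 5.0980
Step 5: 0.978 × 1.511⁵ = 7.7030
Step 6: 0.978 × 1.511⁶ = 11.6393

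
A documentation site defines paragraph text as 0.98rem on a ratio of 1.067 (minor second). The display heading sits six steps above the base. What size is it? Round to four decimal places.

1.4461rem

A modular type scale is a geometric sequence: sizeₙ = base × rⁿ.
0.98 × 1.067⁶ = 0.98 × 1.47566 ≈ 1.4461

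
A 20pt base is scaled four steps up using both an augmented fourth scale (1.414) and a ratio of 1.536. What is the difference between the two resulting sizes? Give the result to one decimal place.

31.4pt

Augmented fourth: 20.0 × 1.414⁴ = 79.952pt
At 1.536: 20.0 × 1.536⁴ = 111.326pt
Difference: 111.326 − 79.952 = 31.374pt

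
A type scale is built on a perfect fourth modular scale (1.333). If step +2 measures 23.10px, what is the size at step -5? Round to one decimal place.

23.10 ÷ 1.333⁷ = 23.10 ÷ 7.47844 ≈ 3.089

3.1px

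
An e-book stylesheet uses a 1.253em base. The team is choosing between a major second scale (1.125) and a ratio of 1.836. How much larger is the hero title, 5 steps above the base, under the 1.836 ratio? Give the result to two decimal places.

Major second: 1.253 × 1.125⁵ = 2.2579em
At 1.836: 1.253 × 1.836⁵ = 26.1405em
Difference: 26.1405 − 2.2579 = 23.8826em

23.88em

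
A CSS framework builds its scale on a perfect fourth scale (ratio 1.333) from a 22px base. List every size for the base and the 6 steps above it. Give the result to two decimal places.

Step 0: 22px
Step 1: 22.0 × 1.333 = 29.33
Step 2: 22.0 × 1.333² = 39.09
Step 3: 22.0 × 1.333³ = 52.11
Step 4: 22.0 × 1.333⁴ = 69.46
Step 5: 22.0 × 1.333⁵ = 92.59
Step 6: 22.0 × 1.333⁶ = 123.43

22.00px, 29.33px, 39.09px, 52.11px, 69.46px, 92.59px, 123.43px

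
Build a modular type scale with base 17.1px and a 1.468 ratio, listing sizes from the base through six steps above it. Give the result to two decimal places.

17.10px, 25.10px, 36.85px, 54.10px, 79.41px, 116.58px, 171.14px

Step 0: 17.1px
Step 1: 17.1 × 1.468 = 25.10
Step 2: 17.1 × 1.468² = 36.85
Step 3: 17.1 × 1.468³ = 54.10
Step 4: 17.1 × 1.468⁴ = 79.41
Step 5: 17.1 × 1.468⁵ = 116.58
Step 6: 17.1 × 1.468⁶ = 171.14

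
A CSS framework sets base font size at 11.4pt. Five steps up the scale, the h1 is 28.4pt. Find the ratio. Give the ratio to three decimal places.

The ratio satisfies 11.4 × r⁵ = 28.4, so r = (28.4 / 11.4)^(1/5).
r = 2.4912^(1/5) ≈ 1.2003

1.200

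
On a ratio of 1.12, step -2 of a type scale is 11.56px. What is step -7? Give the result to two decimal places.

Moving from step -2 to step -7 is 5 steps down, so divide by r⁵.
11.56 ÷ 1.12⁵ = 11.56 ÷ 1.76234 ≈ 6.559

6.56px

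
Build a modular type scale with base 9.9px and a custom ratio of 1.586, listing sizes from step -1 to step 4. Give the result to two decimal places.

Step -1: 9.9 ÷ 1.586 = 6.24
Step 0: 9.9px
Step 1: 9.9 × 1.586 = 15.70
Step 2: 9.9 × 1.586² = 24.90
Step 3: 9.9 × 1.586³ = 39.50
Step 4: 9.9 × 1.586⁴ = 62.64

6.24px, 9.90px, 15.70px, 24.90px, 39.50px, 62.64px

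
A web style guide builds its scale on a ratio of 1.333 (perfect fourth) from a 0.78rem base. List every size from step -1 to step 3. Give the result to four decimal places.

0.5851rem, 0.7800rem, 1.0397rem, 1.3860rem, 1.8475rem

Step -1: 0.78 ÷ 1.333 = 0.5851
Step 0: 0.78rem
Step 1: 0.78 × 1.333 = 1.0397
Step 2: 0.78 × 1.333² = 1.3860
Step 3: 0.78 × 1.333³ = 1.8475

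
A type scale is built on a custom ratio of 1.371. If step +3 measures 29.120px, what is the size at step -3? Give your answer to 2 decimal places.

The gap is -3 − (3) = -6 steps, so the factor is 1.371^-6.
29.120 ÷ 1.371⁶ = 29.120 ÷ 6.64087 ≈ 4.385

4.38px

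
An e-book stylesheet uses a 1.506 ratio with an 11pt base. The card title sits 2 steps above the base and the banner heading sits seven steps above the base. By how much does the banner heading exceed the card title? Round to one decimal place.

Step 2: 11.0 × 1.506² = 24.948pt
Step 7: 11.0 × 1.506⁷ = 193.271pt
Difference: 193.271 − 24.948 = 168.323pt

168.3pt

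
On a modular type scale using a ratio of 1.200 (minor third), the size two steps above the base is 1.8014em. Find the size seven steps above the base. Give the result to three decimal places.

4.482em

1.8014 × 1.200⁵ = 1.8014 × 2.48832 ≈ 4.482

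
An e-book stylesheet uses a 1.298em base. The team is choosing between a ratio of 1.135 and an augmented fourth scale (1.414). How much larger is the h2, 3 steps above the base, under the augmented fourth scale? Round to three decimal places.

1.772em

At 1.135: 1.298 × 1.135³ = 1.89785em
Augmented fourth: 1.298 × 1.414³ = 3.66964em
Difference: 3.66964 − 1.89785 = 1.77179em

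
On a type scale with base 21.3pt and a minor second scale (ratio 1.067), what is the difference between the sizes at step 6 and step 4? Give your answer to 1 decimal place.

3.8pt

Step 4: 21.3 × 1.067⁴ = 27.608pt
Step 6: 21.3 × 1.067⁶ = 31.432pt
Difference: 31.432 − 27.608 = 3.824pt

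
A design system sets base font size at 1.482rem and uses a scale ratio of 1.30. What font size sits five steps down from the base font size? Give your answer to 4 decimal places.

0.3991rem

Each step on a modular scale multiplies by the ratio, so the size n steps from the base is base × ratioⁿ.
1.482 ÷ 1.30⁵ = 1.482 ÷ 3.71293 ≈ 0.3991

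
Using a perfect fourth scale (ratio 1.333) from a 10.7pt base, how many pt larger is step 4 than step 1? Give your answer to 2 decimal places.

19.52pt

Step 1: 10.7 × 1.333 = 14.2631pt
Step 4: 10.7 × 1.333⁴ = 33.7835pt
Difference: 33.7835 − 14.2631 = 19.5204pt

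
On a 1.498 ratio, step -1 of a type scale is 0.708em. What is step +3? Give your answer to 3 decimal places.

0.708 × 1.498⁴ = 0.708 × 5.03555 ≈ 3.565

3.565em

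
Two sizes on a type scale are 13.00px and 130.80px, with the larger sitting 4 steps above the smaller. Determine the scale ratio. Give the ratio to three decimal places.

1.781

The ratio satisfies 13.00 × r⁴ = 130.80, so r = (130.80 / 13.00)^(1/4).
r = 10.0615^(1/4) ≈ 1.7810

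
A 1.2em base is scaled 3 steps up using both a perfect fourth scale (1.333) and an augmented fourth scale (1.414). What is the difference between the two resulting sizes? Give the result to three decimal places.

0.550em

Perfect fourth: 1.2 × 1.333³ = 2.84231em
Augmented fourth: 1.2 × 1.414³ = 3.39258em
Difference: 3.39258 − 2.84231 = 0.55027em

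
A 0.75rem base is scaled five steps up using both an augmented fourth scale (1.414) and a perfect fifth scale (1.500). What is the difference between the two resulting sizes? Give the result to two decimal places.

Augmented fourth: 0.75 × 1.414⁵ = 4.2394rem
Perfect fifth: 0.75 × 1.500⁵ = 5.6953rem
Difference: 5.6953 − 4.2394 = 1.4559rem

1.46rem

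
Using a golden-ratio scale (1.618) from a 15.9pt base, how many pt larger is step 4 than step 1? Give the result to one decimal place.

83.2pt

Step 1: 15.9 × 1.618 = 25.726pt
Step 4: 15.9 × 1.618⁴ = 108.971pt
Difference: 108.971 − 25.726 = 83.245pt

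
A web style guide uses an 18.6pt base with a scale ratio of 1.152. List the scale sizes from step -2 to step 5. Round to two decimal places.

Step -2: 18.6 ÷ 1.152² = 14.02
Step -1: 18.6 ÷ 1.152 = 16.15
Step 0: 18.6pt
Step 1: 18.6 × 1.152 = 21.43
Step 2: 18.6 × 1.152² = 24.68
Step 3: 18.6 × 1.152³ = 28.44
Step 4: 18.6 × 1.152⁴ = 32.76
Step 5: 18.6 × 1.152⁵ = 37.74

14.02pt, 16.15pt, 18.60pt, 21.43pt, 24.68pt, 28.44pt, 32.76pt, 37.74pt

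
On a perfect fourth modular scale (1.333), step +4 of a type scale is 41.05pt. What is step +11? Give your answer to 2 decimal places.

306.99pt

The gap is 11 − (4) = 7 steps, so the factor is 1.333^7.
41.05 × 1.333⁷ = 41.05 × 7.47844 ≈ 306.990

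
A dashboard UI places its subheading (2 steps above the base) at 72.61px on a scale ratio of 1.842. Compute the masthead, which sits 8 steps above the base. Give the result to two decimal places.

2836.18px

Moving from step +2 to step +8 is 6 steps up, so multiply by r⁶.
72.61 × 1.842⁶ = 72.61 × 39.06050 ≈ 2836.183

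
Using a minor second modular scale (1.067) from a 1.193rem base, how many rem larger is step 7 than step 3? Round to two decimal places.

Step 3: 1.193 × 1.067³ = 1.4492rem
Step 7: 1.193 × 1.067⁷ = 1.8784rem
Difference: 1.8784 − 1.4492 = 0.4292rem

0.43rem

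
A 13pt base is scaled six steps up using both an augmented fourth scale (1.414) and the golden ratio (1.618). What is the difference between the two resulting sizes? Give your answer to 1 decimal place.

129.3pt

Augmented fourth: 13.0 × 1.414⁶ = 103.906pt
Golden ratio: 13.0 × 1.618⁶ = 233.246pt
Difference: 233.246 − 103.906 = 129.340pt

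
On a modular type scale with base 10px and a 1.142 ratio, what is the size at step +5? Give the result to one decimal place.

10.0 × 1.142⁵ = 10.0 × 1.94236 ≈ 19.42

19.4px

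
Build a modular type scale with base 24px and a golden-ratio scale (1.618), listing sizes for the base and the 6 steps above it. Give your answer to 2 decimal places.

24.00px, 38.83px, 62.83px, 101.66px, 164.48px, 266.14px, 430.61px

Step 0: 24px
Step 1: 24.0 × 1.618 = 38.83
Step 2: 24.0 × 1.618² = 62.83
Step 3: 24.0 × 1.618³ = 101.66
Step 4: 24.0 × 1.618⁴ = 164.48
Step 5: 24.0 × 1.618⁵ = 266.14
Step 6: 24.0 × 1.618⁶ = 430.61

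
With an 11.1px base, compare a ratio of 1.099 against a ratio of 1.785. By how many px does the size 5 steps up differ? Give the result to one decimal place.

183.4px

At 1.099: 11.1 × 1.099⁵ = 17.796px
At 1.785: 11.1 × 1.785⁵ = 201.147px
Difference: 201.147 − 17.796 = 183.351px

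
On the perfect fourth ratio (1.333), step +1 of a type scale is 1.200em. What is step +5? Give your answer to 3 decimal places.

Moving from step +1 to step +5 is 4 steps up, so multiply by r⁴.
1.200 × 1.333⁴ = 1.200 × 3.15733 ≈ 3.789

3.789em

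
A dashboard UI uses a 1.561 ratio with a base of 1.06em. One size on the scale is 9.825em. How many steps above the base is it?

1.561ⁿ = 9.825 / 1.06 = 9.2689
n = ln(9.2689) / ln(1.561) = 2.2267 / 0.4453 ≈ 5.00

5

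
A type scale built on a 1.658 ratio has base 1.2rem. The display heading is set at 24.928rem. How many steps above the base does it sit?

6

1.658ⁿ = 24.928 / 1.2 = 20.7733
n = ln(20.7733) / ln(1.658) = 3.0337 / 0.5056 ≈ 6.00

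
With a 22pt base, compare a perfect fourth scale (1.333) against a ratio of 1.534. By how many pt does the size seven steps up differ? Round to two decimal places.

275.22pt

Perfect fourth: 22.0 × 1.333⁷ = 164.5257pt
At 1.534: 22.0 × 1.534⁷ = 439.7443pt
Difference: 439.7443 − 164.5257 = 275.2186pt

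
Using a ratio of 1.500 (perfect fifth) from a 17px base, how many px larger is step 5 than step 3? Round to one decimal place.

Step 3: 17.0 × 1.500³ = 57.375px
Step 5: 17.0 × 1.500⁵ = 129.094px
Difference: 129.094 − 57.375 = 71.719px

71.7px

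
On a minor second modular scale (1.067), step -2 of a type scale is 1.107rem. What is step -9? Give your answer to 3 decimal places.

The gap is -9 − (-2) = -7 steps, so the factor is 1.067^-7.
1.107 ÷ 1.067⁷ = 1.107 ÷ 1.57453 ≈ 0.703

0.703rem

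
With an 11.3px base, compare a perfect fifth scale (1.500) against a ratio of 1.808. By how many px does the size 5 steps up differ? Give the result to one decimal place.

Perfect fifth: 11.3 × 1.500⁵ = 85.809px
At 1.808: 11.3 × 1.808⁵ = 218.308px
Difference: 218.308 − 85.809 = 132.499px

132.5px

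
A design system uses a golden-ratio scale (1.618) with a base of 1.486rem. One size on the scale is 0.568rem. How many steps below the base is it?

1.618ⁿ = 1.486 / 0.568 = 2.6162
n = ln(2.6162) / ln(1.618) = 0.9617 / 0.4812 ≈ 2.00

2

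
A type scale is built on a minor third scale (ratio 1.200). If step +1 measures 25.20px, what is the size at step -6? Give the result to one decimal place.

7.0px

The gap is -6 − (1) = -7 steps, so the factor is 1.200^-7.
25.20 ÷ 1.200⁷ = 25.20 ÷ 3.58318 ≈ 7.033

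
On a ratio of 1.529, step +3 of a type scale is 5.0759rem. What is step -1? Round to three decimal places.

0.929rem

5.0759 ÷ 1.529⁴ = 5.0759 ÷ 5.46550 ≈ 0.929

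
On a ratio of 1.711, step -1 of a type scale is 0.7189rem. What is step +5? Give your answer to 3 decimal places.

18.037rem

The gap is 5 − (-1) = 6 steps, so the factor is 1.711^6.
0.7189 × 1.711⁶ = 0.7189 × 25.08997 ≈ 18.037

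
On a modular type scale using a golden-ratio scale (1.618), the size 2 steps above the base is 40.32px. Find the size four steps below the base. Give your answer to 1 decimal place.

Moving from step +2 to step -4 is 6 steps down, so divide by r⁶.
40.32 ÷ 1.618⁶ = 40.32 ÷ 17.94201 ≈ 2.247

2.2px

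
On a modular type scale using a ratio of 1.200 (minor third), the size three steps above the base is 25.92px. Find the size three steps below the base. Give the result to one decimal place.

8.7px

Moving from step +3 to step -3 is 6 steps down, so divide by r⁶.
25.92 ÷ 1.200⁶ = 25.92 ÷ 2.98598 ≈ 8.681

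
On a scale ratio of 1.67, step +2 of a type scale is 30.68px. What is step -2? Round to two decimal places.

Moving from step +2 to step -2 is 4 steps down, so divide by r⁴.
30.68 ÷ 1.67⁴ = 30.68 ÷ 7.77796 ≈ 3.944

3.94px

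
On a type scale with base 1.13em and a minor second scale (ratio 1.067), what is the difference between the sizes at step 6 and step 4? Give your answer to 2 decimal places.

0.20em

Step 4: 1.13 × 1.067⁴ = 1.4647em
Step 6: 1.13 × 1.067⁶ = 1.6675em
Difference: 1.6675 − 1.4647 = 0.2028em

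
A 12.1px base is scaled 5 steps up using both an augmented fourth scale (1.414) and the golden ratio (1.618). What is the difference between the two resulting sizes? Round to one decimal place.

Augmented fourth: 12.1 × 1.414⁵ = 68.396px
Golden ratio: 12.1 × 1.618⁵ = 134.177px
Difference: 134.177 − 68.396 = 65.781px

65.8px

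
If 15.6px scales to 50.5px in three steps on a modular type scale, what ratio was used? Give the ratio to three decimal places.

1.479

The ratio satisfies 15.6 × r³ = 50.5, so r = (50.5 / 15.6)^(1/3).
r = 3.2372^(1/3) ≈ 1.4793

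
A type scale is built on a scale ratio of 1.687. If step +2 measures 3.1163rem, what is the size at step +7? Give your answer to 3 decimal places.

42.581rem

The gap is 7 − (2) = 5 steps, so the factor is 1.687^5.
3.1163 × 1.687⁵ = 3.1163 × 13.66392 ≈ 42.581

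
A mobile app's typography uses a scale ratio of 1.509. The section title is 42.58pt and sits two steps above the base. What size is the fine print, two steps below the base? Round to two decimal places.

8.21pt

The gap is -2 − (2) = -4 steps, so the factor is 1.509^-4.
42.58 ÷ 1.509⁴ = 42.58 ÷ 5.18510 ≈ 8.212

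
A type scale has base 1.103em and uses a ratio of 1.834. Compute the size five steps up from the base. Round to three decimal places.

22.886em

1.103 × 1.834⁵ = 1.103 × 20.74898 ≈ 22.886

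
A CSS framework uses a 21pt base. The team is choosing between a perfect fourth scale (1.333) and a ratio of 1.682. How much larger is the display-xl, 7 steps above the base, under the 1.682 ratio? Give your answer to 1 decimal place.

Perfect fourth: 21.0 × 1.333⁷ = 157.047pt
At 1.682: 21.0 × 1.682⁷ = 799.837pt
Difference: 799.837 − 157.047 = 642.790pt

642.8pt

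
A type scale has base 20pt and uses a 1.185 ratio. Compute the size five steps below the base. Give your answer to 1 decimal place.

8.6pt

20.0 ÷ 1.185⁵ = 20.0 ÷ 2.33664 ≈ 8.56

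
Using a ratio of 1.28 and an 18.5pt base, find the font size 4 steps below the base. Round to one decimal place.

18.5 ÷ 1.28⁴ = 18.5 ÷ 2.68435 ≈ 6.89

6.9pt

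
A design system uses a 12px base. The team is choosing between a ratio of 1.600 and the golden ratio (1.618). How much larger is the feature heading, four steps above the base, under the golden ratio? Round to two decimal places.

3.60px

At 1.600: 12.0 × 1.600⁴ = 78.6432px
Golden ratio: 12.0 × 1.618⁴ = 82.2423px
Difference: 82.2423 − 78.6432 = 3.5991px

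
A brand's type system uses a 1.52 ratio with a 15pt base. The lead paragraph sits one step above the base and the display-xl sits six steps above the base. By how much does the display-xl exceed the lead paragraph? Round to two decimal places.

Step 1: 15.0 × 1.52 = 22.8000pt
Step 6: 15.0 × 1.52⁶ = 184.9919pt
Difference: 184.9919 − 22.8000 = 162.1919pt

162.19pt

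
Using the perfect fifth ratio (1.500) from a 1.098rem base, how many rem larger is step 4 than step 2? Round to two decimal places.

Step 2: 1.098 × 1.500² = 2.4705rem
Step 4: 1.098 × 1.500⁴ = 5.5586rem
Difference: 5.5586 − 2.4705 = 3.0881rem

3.09rem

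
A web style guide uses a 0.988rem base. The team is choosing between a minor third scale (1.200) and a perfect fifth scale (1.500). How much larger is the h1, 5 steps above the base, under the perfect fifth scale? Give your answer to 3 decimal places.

5.044rem

Minor third: 0.988 × 1.200⁵ = 2.45846rem
Perfect fifth: 0.988 × 1.500⁵ = 7.50263rem
Difference: 7.50263 − 2.45846 = 5.04417rem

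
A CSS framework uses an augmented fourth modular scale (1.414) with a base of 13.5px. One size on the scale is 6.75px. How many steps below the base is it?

1.414ⁿ = 13.5 / 6.75 = 2.0000
n = ln(2.0000) / ln(1.414) = 0.6931 / 0.3464 ≈ 2.00

2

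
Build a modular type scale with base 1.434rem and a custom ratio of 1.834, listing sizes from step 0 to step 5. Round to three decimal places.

Step 0: 1.434rem
Step 1: 1.434 × 1.834 = 2.630
Step 2: 1.434 × 1.834² = 4.823
Step 3: 1.434 × 1.834³ = 8.846
Step 4: 1.434 × 1.834⁴ = 16.224
Step 5: 1.434 × 1.834⁵ = 29.754

1.434rem, 2.630rem, 4.823rem, 8.846rem, 16.224rem, 29.754rem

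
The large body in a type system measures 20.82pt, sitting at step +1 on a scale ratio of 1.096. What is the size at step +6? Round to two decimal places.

Moving from step +1 to step +6 is 5 steps up, so multiply by r⁵.
20.82 × 1.096⁵ = 20.82 × 1.58144 ≈ 32.926

32.93pt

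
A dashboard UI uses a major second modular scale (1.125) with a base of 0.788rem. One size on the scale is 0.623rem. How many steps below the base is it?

1.125ⁿ = 0.788 / 0.623 = 1.2648
n = ln(1.2648) / ln(1.125) = 0.2350 / 0.1178 ≈ 1.99

2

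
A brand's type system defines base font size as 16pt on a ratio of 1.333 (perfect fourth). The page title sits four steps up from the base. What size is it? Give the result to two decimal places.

A modular type scale is a geometric sequence: sizeₙ = base × rⁿ.
16.0 × 1.333⁴ = 16.0 × 3.15733 ≈ 50.52

50.52pt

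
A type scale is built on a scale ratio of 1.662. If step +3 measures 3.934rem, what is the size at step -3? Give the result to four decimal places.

0.1867rem

Moving from step +3 to step -3 is 6 steps down, so divide by r⁶.
3.934 ÷ 1.662⁶ = 3.934 ÷ 21.07590 ≈ 0.1867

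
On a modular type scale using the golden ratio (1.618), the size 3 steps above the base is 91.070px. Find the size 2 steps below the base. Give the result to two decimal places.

Moving from step +3 to step -2 is 5 steps down, so divide by r⁵.
91.070 ÷ 1.618⁵ = 91.070 ÷ 11.08901 ≈ 8.213

8.21px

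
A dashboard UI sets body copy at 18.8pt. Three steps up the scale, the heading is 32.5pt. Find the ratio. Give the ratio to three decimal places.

1.200

r³ = 32.5 / 18.8, so r = (32.5/18.8)^(1/3).
r = 1.7287^(1/3) ≈ 1.2002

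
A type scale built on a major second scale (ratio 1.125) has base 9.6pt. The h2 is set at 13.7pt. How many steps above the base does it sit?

1.125ⁿ = 13.7 / 9.6 = 1.4271
n = ln(1.4271) / ln(1.125) = 0.3556 / 0.1178 ≈ 3.02

3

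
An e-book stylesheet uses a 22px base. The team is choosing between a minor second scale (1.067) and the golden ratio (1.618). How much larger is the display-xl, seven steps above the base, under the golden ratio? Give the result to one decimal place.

Minor second: 22.0 × 1.067⁷ = 34.640px
Golden ratio: 22.0 × 1.618⁷ = 638.664px
Difference: 638.664 − 34.640 = 604.024px

604.0px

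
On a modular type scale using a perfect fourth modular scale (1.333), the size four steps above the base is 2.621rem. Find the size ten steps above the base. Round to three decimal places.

14.704rem

2.621 × 1.333⁶ = 2.621 × 5.61023 ≈ 14.704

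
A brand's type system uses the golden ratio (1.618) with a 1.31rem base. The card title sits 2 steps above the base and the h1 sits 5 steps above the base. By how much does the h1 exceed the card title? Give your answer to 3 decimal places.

11.097rem

Step 2: 1.31 × 1.618² = 3.42948rem
Step 5: 1.31 × 1.618⁵ = 14.52660rem
Difference: 14.52660 − 3.42948 = 11.09712rem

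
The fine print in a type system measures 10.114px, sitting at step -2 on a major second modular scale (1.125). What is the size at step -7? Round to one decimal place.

5.6px

Moving from step -2 to step -7 is 5 steps down, so divide by r⁵.
10.114 ÷ 1.125⁵ = 10.114 ÷ 1.80203 ≈ 5.613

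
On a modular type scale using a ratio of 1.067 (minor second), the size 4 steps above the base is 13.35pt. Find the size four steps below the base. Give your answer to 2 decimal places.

13.35 ÷ 1.067⁸ = 13.35 ÷ 1.68002 ≈ 7.946

7.95pt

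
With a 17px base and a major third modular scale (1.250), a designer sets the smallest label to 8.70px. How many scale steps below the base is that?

3

1.250ⁿ = 17 / 8.70 = 1.9540
n = ln(1.9540) / ln(1.250) = 0.6699 / 0.2231 ≈ 3.00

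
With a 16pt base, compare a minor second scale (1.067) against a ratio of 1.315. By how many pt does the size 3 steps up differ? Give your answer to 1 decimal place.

Minor second: 16.0 × 1.067³ = 19.436pt
At 1.315: 16.0 × 1.315³ = 36.383pt
Difference: 36.383 − 19.436 = 16.947pt

16.9pt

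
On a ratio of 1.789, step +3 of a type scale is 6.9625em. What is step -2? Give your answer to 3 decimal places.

Moving from step +3 to step -2 is 5 steps down, so divide by r⁵.
6.9625 ÷ 1.789⁵ = 6.9625 ÷ 18.32533 ≈ 0.380

0.380em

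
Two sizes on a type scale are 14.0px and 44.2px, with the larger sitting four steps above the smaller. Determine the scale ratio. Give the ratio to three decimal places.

1.333

The ratio satisfies 14.0 × r⁴ = 44.2, so r = (44.2 / 14.0)^(1/4).
r = 3.1571^(1/4) ≈ 1.3330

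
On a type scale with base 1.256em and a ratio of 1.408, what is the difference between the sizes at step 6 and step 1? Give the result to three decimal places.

8.018em

Step 1: 1.256 × 1.408 = 1.76845em
Step 6: 1.256 × 1.408⁶ = 9.78601em
Difference: 9.78601 − 1.76845 = 8.01756em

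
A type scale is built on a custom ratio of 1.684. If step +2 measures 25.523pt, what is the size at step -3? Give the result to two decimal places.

1.88pt

Moving from step +2 to step -3 is 5 steps down, so divide by r⁵.
25.523 ÷ 1.684⁵ = 25.523 ÷ 13.54286 ≈ 1.885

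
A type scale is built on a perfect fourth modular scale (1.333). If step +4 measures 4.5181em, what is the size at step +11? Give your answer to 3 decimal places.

33.788em

4.5181 × 1.333⁷ = 4.5181 × 7.47844 ≈ 33.788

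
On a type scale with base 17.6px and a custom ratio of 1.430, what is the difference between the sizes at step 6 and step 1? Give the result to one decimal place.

125.3px

Step 1: 17.6 × 1.430 = 25.168px
Step 6: 17.6 × 1.430⁶ = 150.497px
Difference: 150.497 − 25.168 = 125.329px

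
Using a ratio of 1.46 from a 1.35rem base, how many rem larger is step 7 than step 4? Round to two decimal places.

Step 4: 1.35 × 1.46⁴ = 6.1340rem
Step 7: 1.35 × 1.46⁷ = 19.0899rem
Difference: 19.0899 − 6.1340 = 12.9559rem

12.96rem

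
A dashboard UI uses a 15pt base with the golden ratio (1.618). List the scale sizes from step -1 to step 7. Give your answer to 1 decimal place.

Step -1: 15.0 ÷ 1.618 = 9.3
Step 0: 15pt
Step 1: 15.0 × 1.618 = 24.3
Step 2: 15.0 × 1.618² = 39.3
Step 3: 15.0 × 1.618³ = 63.5
Step 4: 15.0 × 1.618⁴ = 102.8
Step 5: 15.0 × 1.618⁵ = 166.3
Step 6: 15.0 × 1.618⁶ = 269.1
Step 7: 15.0 × 1.618⁷ = 435.5

9.3pt, 15.0pt, 24.3pt, 39.3pt, 63.5pt, 102.8pt, 166.3pt, 269.1pt, 435.5pt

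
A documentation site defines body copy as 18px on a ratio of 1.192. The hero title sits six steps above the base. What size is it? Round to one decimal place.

18.0 × 1.192⁶ = 18.0 × 2.86852 ≈ 51.63

51.6px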